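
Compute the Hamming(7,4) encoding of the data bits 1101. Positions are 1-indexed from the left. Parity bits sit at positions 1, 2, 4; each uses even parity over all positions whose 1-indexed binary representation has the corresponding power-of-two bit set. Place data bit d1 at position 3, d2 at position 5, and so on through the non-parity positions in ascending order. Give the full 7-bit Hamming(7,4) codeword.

Place data bits at non-power-of-two positions: b3=1, b5=1, b6=0, b7=1.
p1 = XOR of data positions {3,5,7} = 1⊕1⊕1 = 1
p2 = XOR of data positions {3,6,7} = 1⊕0⊕1 = 0
p4 = XOR of data positions {5,6,7} = 1⊕0⊕1 = 0
Codeword b1..b7 = 1010101

1010101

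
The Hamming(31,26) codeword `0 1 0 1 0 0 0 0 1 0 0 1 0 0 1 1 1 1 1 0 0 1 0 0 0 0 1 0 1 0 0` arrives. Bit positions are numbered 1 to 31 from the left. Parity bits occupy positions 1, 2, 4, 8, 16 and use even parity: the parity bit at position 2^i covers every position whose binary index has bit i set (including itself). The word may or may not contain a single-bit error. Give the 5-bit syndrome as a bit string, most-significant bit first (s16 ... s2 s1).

11100

s1: b1⊕b3⊕b5⊕b7⊕b9⊕b11⊕b13⊕b15⊕b17⊕b19⊕b21⊕b23⊕b25⊕b27⊕b29⊕b31 = 0⊕0⊕0⊕0⊕1⊕0⊕0⊕1⊕1⊕1⊕0⊕0⊕0⊕1⊕1⊕0 = 0
s2: b2⊕b3⊕b6⊕b7⊕b10⊕b11⊕b14⊕b15⊕b18⊕b19⊕b22⊕b23⊕b26⊕b27⊕b30⊕b31 = 1⊕0⊕0⊕0⊕0⊕0⊕0⊕1⊕1⊕1⊕1⊕0⊕0⊕1⊕0⊕0 = 0
s4: b4⊕b5⊕b6⊕b7⊕b12⊕b13⊕b14⊕b15⊕b20⊕b21⊕b22⊕b23⊕b28⊕b29⊕b30⊕b31 = 1⊕0⊕0⊕0⊕1⊕0⊕0⊕1⊕0⊕0⊕1⊕0⊕0⊕1⊕0⊕0 = 1
s8: b8⊕b9⊕b10⊕b11⊕b12⊕b13⊕b14⊕b15⊕b24⊕b25⊕b26⊕b27⊕b28⊕b29⊕b30⊕b31 = 0⊕1⊕0⊕0⊕1⊕0⊕0⊕1⊕0⊕0⊕0⊕1⊕0⊕1⊕0⊕0 = 1
s16: b16⊕b17⊕b18⊕b19⊕b20⊕b21⊕b22⊕b23⊕b24⊕b25⊕b26⊕b27⊕b28⊕b29⊕b30⊕b31 = 1⊕1⊕1⊕1⊕0⊕0⊕1⊕0⊕0⊕0⊕0⊕1⊕0⊕1⊕0⊕0 = 1
Syndrome (s16...s1) = 11100 → position 28.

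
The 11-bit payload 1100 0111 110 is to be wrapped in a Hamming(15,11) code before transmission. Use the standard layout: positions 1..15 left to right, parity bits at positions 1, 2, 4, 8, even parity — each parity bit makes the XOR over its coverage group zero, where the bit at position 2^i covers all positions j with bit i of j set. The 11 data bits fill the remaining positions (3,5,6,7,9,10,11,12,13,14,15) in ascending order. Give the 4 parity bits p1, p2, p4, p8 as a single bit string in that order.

Place data bits at non-power-of-two positions: b3=1, b5=1, b6=0, b7=0, b9=0, b10=1, b11=1, b12=1, b13=1, b14=1, b15=0.
p1 = XOR of data positions {3,5,7,9,11,13,15} = 1⊕1⊕0⊕0⊕1⊕1⊕0 = 0
p2 = XOR of data positions {3,6,7,10,11,14,15} = 1⊕0⊕0⊕1⊕1⊕1⊕0 = 0
p4 = XOR of data positions {5,6,7,12,13,14,15} = 1⊕0⊕0⊕1⊕1⊕1⊕0 = 0
p8 = XOR of data positions {9,10,11,12,13,14,15} = 0⊕1⊕1⊕1⊕1⊕1⊕0 = 1
Parity bits p1,p2,p4,p8 = 0001

0001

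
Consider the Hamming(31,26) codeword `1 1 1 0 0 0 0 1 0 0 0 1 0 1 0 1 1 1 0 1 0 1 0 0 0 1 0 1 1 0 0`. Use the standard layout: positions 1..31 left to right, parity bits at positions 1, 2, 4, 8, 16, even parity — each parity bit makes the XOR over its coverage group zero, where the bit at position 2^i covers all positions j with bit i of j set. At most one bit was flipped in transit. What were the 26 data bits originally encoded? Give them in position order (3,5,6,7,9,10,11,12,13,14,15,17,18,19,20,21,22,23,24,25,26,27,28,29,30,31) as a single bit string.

10000001010110101000101100

s1: b1⊕b3⊕b5⊕b7⊕b9⊕b11⊕b13⊕b15⊕b17⊕b19⊕b21⊕b23⊕b25⊕b27⊕b29⊕b31 = 1⊕1⊕0⊕0⊕0⊕0⊕0⊕0⊕1⊕0⊕0⊕0⊕0⊕0⊕1⊕0 = 0
s2: b2⊕b3⊕b6⊕b7⊕b10⊕b11⊕b14⊕b15⊕b18⊕b19⊕b22⊕b23⊕b26⊕b27⊕b30⊕b31 = 1⊕1⊕0⊕0⊕0⊕0⊕1⊕0⊕1⊕0⊕1⊕0⊕1⊕0⊕0⊕0 = 0
s4: b4⊕b5⊕b6⊕b7⊕b12⊕b13⊕b14⊕b15⊕b20⊕b21⊕b22⊕b23⊕b28⊕b29⊕b30⊕b31 = 0⊕0⊕0⊕0⊕1⊕0⊕1⊕0⊕1⊕0⊕1⊕0⊕1⊕1⊕0⊕0 = 0
s8: b8⊕b9⊕b10⊕b11⊕b12⊕b13⊕b14⊕b15⊕b24⊕b25⊕b26⊕b27⊕b28⊕b29⊕b30⊕b31 = 1⊕0⊕0⊕0⊕1⊕0⊕1⊕0⊕0⊕0⊕1⊕0⊕1⊕1⊕0⊕0 = 0
s16: b16⊕b17⊕b18⊕b19⊕b20⊕b21⊕b22⊕b23⊕b24⊕b25⊕b26⊕b27⊕b28⊕b29⊕b30⊕b31 = 1⊕1⊕1⊕0⊕1⊕0⊕1⊕0⊕0⊕0⊕1⊕0⊕1⊕1⊕0⊕0 = 0
Syndrome (s16...s1) = 00000 → position 0 (no error).
No correction needed.
Data bits at positions 3,5,6,7,9,10,11,12,13,14,15,17,18,19,20,21,22,23,24,25,26,27,28,29,30,31: 10000001010110101000101100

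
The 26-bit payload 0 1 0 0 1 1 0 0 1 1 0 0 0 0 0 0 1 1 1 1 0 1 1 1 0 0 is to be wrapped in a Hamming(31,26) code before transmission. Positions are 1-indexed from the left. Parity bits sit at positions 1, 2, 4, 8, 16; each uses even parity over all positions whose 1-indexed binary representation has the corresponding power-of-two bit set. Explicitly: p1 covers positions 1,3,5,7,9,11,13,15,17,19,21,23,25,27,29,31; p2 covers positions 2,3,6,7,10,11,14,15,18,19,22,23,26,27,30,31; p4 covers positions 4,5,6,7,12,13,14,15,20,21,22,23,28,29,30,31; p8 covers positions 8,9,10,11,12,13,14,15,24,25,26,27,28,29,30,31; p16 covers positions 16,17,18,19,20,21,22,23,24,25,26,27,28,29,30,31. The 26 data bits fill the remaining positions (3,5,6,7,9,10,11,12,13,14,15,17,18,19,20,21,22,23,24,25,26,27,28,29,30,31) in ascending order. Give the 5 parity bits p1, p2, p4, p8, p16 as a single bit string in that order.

Place data bits at non-power-of-two positions: b3=0, b5=1, b6=0, b7=0, b9=1, b10=1, b11=0, b12=0, b13=1, b14=1, b15=0, b17=0, b18=0, b19=0, b20=0, b21=0, b22=1, b23=1, b24=1, b25=1, b26=0, b27=1, b28=1, b29=1, b30=0, b31=0.
p1 = XOR of data positions {3,5,7,9,11,13,15,17,19,21,23,25,27,29,31} = 0⊕1⊕0⊕1⊕0⊕1⊕0⊕0⊕0⊕0⊕1⊕1⊕1⊕1⊕0 = 1
p2 = XOR of data positions {3,6,7,10,11,14,15,18,19,22,23,26,27,30,31} = 0⊕0⊕0⊕1⊕0⊕1⊕0⊕0⊕0⊕1⊕1⊕0⊕1⊕0⊕0 = 1
p4 = XOR of data positions {5,6,7,12,13,14,15,20,21,22,23,28,29,30,31} = 1⊕0⊕0⊕0⊕1⊕1⊕0⊕0⊕0⊕1⊕1⊕1⊕1⊕0⊕0 = 1
p8 = XOR of data positions {9,10,11,12,13,14,15,24,25,26,27,28,29,30,31} = 1⊕1⊕0⊕0⊕1⊕1⊕0⊕1⊕1⊕0⊕1⊕1⊕1⊕0⊕0 = 1
p16 = XOR of data positions {17,18,19,20,21,22,23,24,25,26,27,28,29,30,31} = 0⊕0⊕0⊕0⊕0⊕1⊕1⊕1⊕1⊕0⊕1⊕1⊕1⊕0⊕0 = 1
Parity bits p1,p2,p4,p8,p16 = 11111

11111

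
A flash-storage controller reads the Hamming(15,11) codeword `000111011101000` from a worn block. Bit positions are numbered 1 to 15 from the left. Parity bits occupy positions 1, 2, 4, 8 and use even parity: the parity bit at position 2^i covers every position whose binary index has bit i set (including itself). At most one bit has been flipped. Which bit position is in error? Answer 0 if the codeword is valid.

0

s1: b1⊕b3⊕b5⊕b7⊕b9⊕b11⊕b13⊕b15 = 0⊕0⊕1⊕0⊕1⊕0⊕0⊕0 = 0
s2: b2⊕b3⊕b6⊕b7⊕b10⊕b11⊕b14⊕b15 = 0⊕0⊕1⊕0⊕1⊕0⊕0⊕0 = 0
s4: b4⊕b5⊕b6⊕b7⊕b12⊕b13⊕b14⊕b15 = 1⊕1⊕1⊕0⊕1⊕0⊕0⊕0 = 0
s8: b8⊕b9⊕b10⊕b11⊕b12⊕b13⊕b14⊕b15 = 1⊕1⊕1⊕0⊕1⊕0⊕0⊕0 = 0
Syndrome (s8...s1) = 0000 → position 0 (no error).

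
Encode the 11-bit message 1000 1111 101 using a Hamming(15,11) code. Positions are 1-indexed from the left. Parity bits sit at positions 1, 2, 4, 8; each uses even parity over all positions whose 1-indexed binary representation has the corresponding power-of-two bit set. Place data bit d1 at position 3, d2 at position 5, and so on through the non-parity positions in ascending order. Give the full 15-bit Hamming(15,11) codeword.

101100001111101

Place data bits at non-power-of-two positions: b3=1, b5=0, b6=0, b7=0, b9=1, b10=1, b11=1, b12=1, b13=1, b14=0, b15=1.
p1 = XOR of data positions {3,5,7,9,11,13,15} = 1⊕0⊕0⊕1⊕1⊕1⊕1 = 1
p2 = XOR of data positions {3,6,7,10,11,14,15} = 1⊕0⊕0⊕1⊕1⊕0⊕1 = 0
p4 = XOR of data positions {5,6,7,12,13,14,15} = 0⊕0⊕0⊕1⊕1⊕0⊕1 = 1
p8 = XOR of data positions {9,10,11,12,13,14,15} = 1⊕1⊕1⊕1⊕1⊕0⊕1 = 0
Codeword b1..b15 = 101100001111101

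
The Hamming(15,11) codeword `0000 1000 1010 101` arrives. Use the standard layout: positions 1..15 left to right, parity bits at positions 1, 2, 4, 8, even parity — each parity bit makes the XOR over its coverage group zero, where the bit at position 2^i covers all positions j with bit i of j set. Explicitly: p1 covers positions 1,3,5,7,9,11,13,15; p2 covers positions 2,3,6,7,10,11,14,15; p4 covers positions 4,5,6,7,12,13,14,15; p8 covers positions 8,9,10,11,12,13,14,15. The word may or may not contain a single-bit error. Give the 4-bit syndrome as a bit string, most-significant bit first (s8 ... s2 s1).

s1: b1⊕b3⊕b5⊕b7⊕b9⊕b11⊕b13⊕b15 = 0⊕0⊕1⊕0⊕1⊕1⊕1⊕1 = 1
s2: b2⊕b3⊕b6⊕b7⊕b10⊕b11⊕b14⊕b15 = 0⊕0⊕0⊕0⊕0⊕1⊕0⊕1 = 0
s4: b4⊕b5⊕b6⊕b7⊕b12⊕b13⊕b14⊕b15 = 0⊕1⊕0⊕0⊕0⊕1⊕0⊕1 = 1
s8: b8⊕b9⊕b10⊕b11⊕b12⊕b13⊕b14⊕b15 = 0⊕1⊕0⊕1⊕0⊕1⊕0⊕1 = 0
Syndrome (s8...s1) = 0101 → position 5.

0101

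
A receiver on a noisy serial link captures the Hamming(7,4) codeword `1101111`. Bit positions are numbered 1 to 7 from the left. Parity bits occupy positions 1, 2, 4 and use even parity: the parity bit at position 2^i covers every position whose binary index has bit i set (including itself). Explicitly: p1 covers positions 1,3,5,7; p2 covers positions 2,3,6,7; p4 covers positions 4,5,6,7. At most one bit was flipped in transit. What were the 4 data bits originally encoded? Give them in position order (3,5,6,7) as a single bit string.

s1: b1⊕b3⊕b5⊕b7 = 1⊕0⊕1⊕1 = 1
s2: b2⊕b3⊕b6⊕b7 = 1⊕0⊕1⊕1 = 1
s4: b4⊕b5⊕b6⊕b7 = 1⊕1⊕1⊕1 = 0
Syndrome (s4...s1) = 011 → position 3.
Flip bit 3: corrected codeword = 1111111
Data bits at positions 3,5,6,7: 1111

1111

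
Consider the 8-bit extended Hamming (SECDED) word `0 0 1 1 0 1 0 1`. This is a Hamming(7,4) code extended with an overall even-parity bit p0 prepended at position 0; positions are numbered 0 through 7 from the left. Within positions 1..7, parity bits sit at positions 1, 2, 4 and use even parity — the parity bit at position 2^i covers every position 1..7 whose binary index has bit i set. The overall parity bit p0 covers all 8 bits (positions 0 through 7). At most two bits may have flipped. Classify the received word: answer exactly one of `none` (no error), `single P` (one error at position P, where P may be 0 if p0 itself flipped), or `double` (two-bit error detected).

double

s1: b1⊕b3⊕b5⊕b7 = 0⊕1⊕1⊕1 = 1
s2: b2⊕b3⊕b6⊕b7 = 1⊕1⊕0⊕1 = 1
s4: b4⊕b5⊕b6⊕b7 = 0⊕1⊕0⊕1 = 0
Syndrome (s4...s1) = 011 → position 3.
Overall parity (XOR of all 8 bits, including p0): 0⊕0⊕1⊕1⊕0⊕1⊕0⊕1 = 0
Overall=0, syndrome position=3 → double-bit error detected (uncorrectable).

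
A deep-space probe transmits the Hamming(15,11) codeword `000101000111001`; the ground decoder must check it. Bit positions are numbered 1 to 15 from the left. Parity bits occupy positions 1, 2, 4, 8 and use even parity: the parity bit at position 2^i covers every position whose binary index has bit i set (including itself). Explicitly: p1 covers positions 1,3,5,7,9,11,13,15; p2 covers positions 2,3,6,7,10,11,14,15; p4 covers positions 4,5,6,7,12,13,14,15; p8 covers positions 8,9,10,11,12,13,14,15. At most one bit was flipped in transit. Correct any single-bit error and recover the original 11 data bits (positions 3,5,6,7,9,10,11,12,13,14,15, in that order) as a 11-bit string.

00100111001

s1: b1⊕b3⊕b5⊕b7⊕b9⊕b11⊕b13⊕b15 = 0⊕0⊕0⊕0⊕0⊕1⊕0⊕1 = 0
s2: b2⊕b3⊕b6⊕b7⊕b10⊕b11⊕b14⊕b15 = 0⊕0⊕1⊕0⊕1⊕1⊕0⊕1 = 0
s4: b4⊕b5⊕b6⊕b7⊕b12⊕b13⊕b14⊕b15 = 1⊕0⊕1⊕0⊕1⊕0⊕0⊕1 = 0
s8: b8⊕b9⊕b10⊕b11⊕b12⊕b13⊕b14⊕b15 = 0⊕0⊕1⊕1⊕1⊕0⊕0⊕1 = 0
Syndrome (s8...s1) = 0000 → position 0 (no error).
No correction needed.
Data bits at positions 3,5,6,7,9,10,11,12,13,14,15: 00100111001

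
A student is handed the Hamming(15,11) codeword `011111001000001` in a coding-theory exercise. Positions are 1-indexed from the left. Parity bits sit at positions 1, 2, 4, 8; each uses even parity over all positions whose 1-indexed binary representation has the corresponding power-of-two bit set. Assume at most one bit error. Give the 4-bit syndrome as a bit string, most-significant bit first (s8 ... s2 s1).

s1: b1⊕b3⊕b5⊕b7⊕b9⊕b11⊕b13⊕b15 = 0⊕1⊕1⊕0⊕1⊕0⊕0⊕1 = 0
s2: b2⊕b3⊕b6⊕b7⊕b10⊕b11⊕b14⊕b15 = 1⊕1⊕1⊕0⊕0⊕0⊕0⊕1 = 0
s4: b4⊕b5⊕b6⊕b7⊕b12⊕b13⊕b14⊕b15 = 1⊕1⊕1⊕0⊕0⊕0⊕0⊕1 = 0
s8: b8⊕b9⊕b10⊕b11⊕b12⊕b13⊕b14⊕b15 = 0⊕1⊕0⊕0⊕0⊕0⊕0⊕1 = 0
Syndrome (s8...s1) = 0000 → position 0 (no error).

0000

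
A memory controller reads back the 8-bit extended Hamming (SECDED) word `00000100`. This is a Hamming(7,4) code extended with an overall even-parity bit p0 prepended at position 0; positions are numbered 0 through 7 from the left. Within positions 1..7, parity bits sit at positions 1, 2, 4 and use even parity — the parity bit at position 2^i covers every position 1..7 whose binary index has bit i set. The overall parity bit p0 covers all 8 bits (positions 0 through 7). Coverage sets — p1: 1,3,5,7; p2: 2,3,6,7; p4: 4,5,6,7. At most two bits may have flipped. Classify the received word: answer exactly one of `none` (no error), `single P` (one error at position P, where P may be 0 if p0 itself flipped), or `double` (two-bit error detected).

single 5

s1: b1⊕b3⊕b5⊕b7 = 0⊕0⊕1⊕0 = 1
s2: b2⊕b3⊕b6⊕b7 = 0⊕0⊕0⊕0 = 0
s4: b4⊕b5⊕b6⊕b7 = 0⊕1⊕0⊕0 = 1
Syndrome (s4...s1) = 101 → position 5.
Overall parity (XOR of all 8 bits, including p0): 0⊕0⊕0⊕0⊕0⊕1⊕0⊕0 = 1
Overall=1, syndrome position=5 → single-bit error at position 5.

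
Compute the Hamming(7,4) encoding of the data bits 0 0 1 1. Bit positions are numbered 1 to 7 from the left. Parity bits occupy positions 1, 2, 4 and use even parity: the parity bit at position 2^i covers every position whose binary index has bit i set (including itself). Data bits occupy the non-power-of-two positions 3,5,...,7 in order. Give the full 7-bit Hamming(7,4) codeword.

Place data bits at non-power-of-two positions: b3=0, b5=0, b6=1, b7=1.
p1 = XOR of data positions {3,5,7} = 0⊕0⊕1 = 1
p2 = XOR of data positions {3,6,7} = 0⊕1⊕1 = 0
p4 = XOR of data positions {5,6,7} = 0⊕1⊕1 = 0
Codeword b1..b7 = 1000011

1000011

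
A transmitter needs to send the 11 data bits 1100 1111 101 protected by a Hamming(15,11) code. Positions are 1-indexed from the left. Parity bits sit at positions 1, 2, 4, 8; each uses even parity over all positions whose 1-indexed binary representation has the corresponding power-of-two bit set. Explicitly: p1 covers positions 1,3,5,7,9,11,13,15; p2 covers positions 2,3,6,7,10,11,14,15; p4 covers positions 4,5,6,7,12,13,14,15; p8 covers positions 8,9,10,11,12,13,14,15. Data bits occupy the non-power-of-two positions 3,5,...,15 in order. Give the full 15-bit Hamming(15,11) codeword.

001010001111101

Place data bits at non-power-of-two positions: b3=1, b5=1, b6=0, b7=0, b9=1, b10=1, b11=1, b12=1, b13=1, b14=0, b15=1.
p1 = XOR of data positions {3,5,7,9,11,13,15} = 1⊕1⊕0⊕1⊕1⊕1⊕1 = 0
p2 = XOR of data positions {3,6,7,10,11,14,15} = 1⊕0⊕0⊕1⊕1⊕0⊕1 = 0
p4 = XOR of data positions {5,6,7,12,13,14,15} = 1⊕0⊕0⊕1⊕1⊕0⊕1 = 0
p8 = XOR of data positions {9,10,11,12,13,14,15} = 1⊕1⊕1⊕1⊕1⊕0⊕1 = 0
Codeword b1..b15 = 001010001111101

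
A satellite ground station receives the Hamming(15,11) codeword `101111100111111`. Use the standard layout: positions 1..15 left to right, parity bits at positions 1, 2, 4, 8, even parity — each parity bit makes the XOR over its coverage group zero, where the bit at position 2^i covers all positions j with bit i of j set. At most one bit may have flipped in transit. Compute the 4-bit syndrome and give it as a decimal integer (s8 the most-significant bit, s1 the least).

3

s1: b1⊕b3⊕b5⊕b7⊕b9⊕b11⊕b13⊕b15 = 1⊕1⊕1⊕1⊕0⊕1⊕1⊕1 = 1
s2: b2⊕b3⊕b6⊕b7⊕b10⊕b11⊕b14⊕b15 = 0⊕1⊕1⊕1⊕1⊕1⊕1⊕1 = 1
s4: b4⊕b5⊕b6⊕b7⊕b12⊕b13⊕b14⊕b15 = 1⊕1⊕1⊕1⊕1⊕1⊕1⊕1 = 0
s8: b8⊕b9⊕b10⊕b11⊕b12⊕b13⊕b14⊕b15 = 0⊕0⊕1⊕1⊕1⊕1⊕1⊕1 = 0
Syndrome (s8...s1) = 0011 → position 3.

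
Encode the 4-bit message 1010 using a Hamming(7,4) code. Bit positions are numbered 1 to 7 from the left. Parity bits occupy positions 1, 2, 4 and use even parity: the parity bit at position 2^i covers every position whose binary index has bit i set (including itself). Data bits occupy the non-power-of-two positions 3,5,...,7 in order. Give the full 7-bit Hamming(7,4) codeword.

Place data bits at non-power-of-two positions: b3=1, b5=0, b6=1, b7=0.
p1 = XOR of data positions {3,5,7} = 1⊕0⊕0 = 1
p2 = XOR of data positions {3,6,7} = 1⊕1⊕0 = 0
p4 = XOR of data positions {5,6,7} = 0⊕1⊕0 = 1
Codeword b1..b7 = 1011010

1011010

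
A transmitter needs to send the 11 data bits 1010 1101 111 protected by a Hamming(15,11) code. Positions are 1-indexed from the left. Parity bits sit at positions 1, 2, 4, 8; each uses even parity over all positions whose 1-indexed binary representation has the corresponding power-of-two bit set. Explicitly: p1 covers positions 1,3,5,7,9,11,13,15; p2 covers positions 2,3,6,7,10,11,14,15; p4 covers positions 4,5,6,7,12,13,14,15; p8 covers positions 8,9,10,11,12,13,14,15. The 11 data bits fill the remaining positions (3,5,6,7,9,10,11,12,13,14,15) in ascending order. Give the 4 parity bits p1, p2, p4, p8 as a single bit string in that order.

0110

Place data bits at non-power-of-two positions: b3=1, b5=0, b6=1, b7=0, b9=1, b10=1, b11=0, b12=1, b13=1, b14=1, b15=1.
p1 = XOR of data positions {3,5,7,9,11,13,15} = 1⊕0⊕0⊕1⊕0⊕1⊕1 = 0
p2 = XOR of data positions {3,6,7,10,11,14,15} = 1⊕1⊕0⊕1⊕0⊕1⊕1 = 1
p4 = XOR of data positions {5,6,7,12,13,14,15} = 0⊕1⊕0⊕1⊕1⊕1⊕1 = 1
p8 = XOR of data positions {9,10,11,12,13,14,15} = 1⊕1⊕0⊕1⊕1⊕1⊕1 = 0
Parity bits p1,p2,p4,p8 = 0110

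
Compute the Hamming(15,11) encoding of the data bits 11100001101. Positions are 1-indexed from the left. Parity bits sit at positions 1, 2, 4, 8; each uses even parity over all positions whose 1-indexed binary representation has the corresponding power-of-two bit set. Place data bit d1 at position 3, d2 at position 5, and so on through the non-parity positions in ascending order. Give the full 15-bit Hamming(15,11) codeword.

011111010001101

Place data bits at non-power-of-two positions: b3=1, b5=1, b6=1, b7=0, b9=0, b10=0, b11=0, b12=1, b13=1, b14=0, b15=1.
p1 = XOR of data positions {3,5,7,9,11,13,15} = 1⊕1⊕0⊕0⊕0⊕1⊕1 = 0
p2 = XOR of data positions {3,6,7,10,11,14,15} = 1⊕1⊕0⊕0⊕0⊕0⊕1 = 1
p4 = XOR of data positions {5,6,7,12,13,14,15} = 1⊕1⊕0⊕1⊕1⊕0⊕1 = 1
p8 = XOR of data positions {9,10,11,12,13,14,15} = 0⊕0⊕0⊕1⊕1⊕0⊕1 = 1
Codeword b1..b15 = 011111010001101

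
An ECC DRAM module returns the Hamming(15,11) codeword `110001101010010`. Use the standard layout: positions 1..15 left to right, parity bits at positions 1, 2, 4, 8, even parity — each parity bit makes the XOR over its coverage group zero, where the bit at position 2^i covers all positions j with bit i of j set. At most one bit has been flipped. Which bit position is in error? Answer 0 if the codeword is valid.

14

s1: b1⊕b3⊕b5⊕b7⊕b9⊕b11⊕b13⊕b15 = 1⊕0⊕0⊕1⊕1⊕1⊕0⊕0 = 0
s2: b2⊕b3⊕b6⊕b7⊕b10⊕b11⊕b14⊕b15 = 1⊕0⊕1⊕1⊕0⊕1⊕1⊕0 = 1
s4: b4⊕b5⊕b6⊕b7⊕b12⊕b13⊕b14⊕b15 = 0⊕0⊕1⊕1⊕0⊕0⊕1⊕0 = 1
s8: b8⊕b9⊕b10⊕b11⊕b12⊕b13⊕b14⊕b15 = 0⊕1⊕0⊕1⊕0⊕0⊕1⊕0 = 1
Syndrome (s8...s1) = 1110 → position 14.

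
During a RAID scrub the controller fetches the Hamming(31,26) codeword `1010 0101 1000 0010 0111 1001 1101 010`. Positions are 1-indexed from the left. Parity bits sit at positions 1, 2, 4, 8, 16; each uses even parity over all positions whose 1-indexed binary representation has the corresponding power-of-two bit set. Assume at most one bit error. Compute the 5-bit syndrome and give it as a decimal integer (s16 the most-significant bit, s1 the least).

19

s1: b1⊕b3⊕b5⊕b7⊕b9⊕b11⊕b13⊕b15⊕b17⊕b19⊕b21⊕b23⊕b25⊕b27⊕b29⊕b31 = 1⊕1⊕0⊕0⊕1⊕0⊕0⊕1⊕0⊕1⊕1⊕0⊕1⊕0⊕0⊕0 = 1
s2: b2⊕b3⊕b6⊕b7⊕b10⊕b11⊕b14⊕b15⊕b18⊕b19⊕b22⊕b23⊕b26⊕b27⊕b30⊕b31 = 0⊕1⊕1⊕0⊕0⊕0⊕0⊕1⊕1⊕1⊕0⊕0⊕1⊕0⊕1⊕0 = 1
s4: b4⊕b5⊕b6⊕b7⊕b12⊕b13⊕b14⊕b15⊕b20⊕b21⊕b22⊕b23⊕b28⊕b29⊕b30⊕b31 = 0⊕0⊕1⊕0⊕0⊕0⊕0⊕1⊕1⊕1⊕0⊕0⊕1⊕0⊕1⊕0 = 0
s8: b8⊕b9⊕b10⊕b11⊕b12⊕b13⊕b14⊕b15⊕b24⊕b25⊕b26⊕b27⊕b28⊕b29⊕b30⊕b31 = 1⊕1⊕0⊕0⊕0⊕0⊕0⊕1⊕1⊕1⊕1⊕0⊕1⊕0⊕1⊕0 = 0
s16: b16⊕b17⊕b18⊕b19⊕b20⊕b21⊕b22⊕b23⊕b24⊕b25⊕b26⊕b27⊕b28⊕b29⊕b30⊕b31 = 0⊕0⊕1⊕1⊕1⊕1⊕0⊕0⊕1⊕1⊕1⊕0⊕1⊕0⊕1⊕0 = 1
Syndrome (s16...s1) = 10011 → position 19.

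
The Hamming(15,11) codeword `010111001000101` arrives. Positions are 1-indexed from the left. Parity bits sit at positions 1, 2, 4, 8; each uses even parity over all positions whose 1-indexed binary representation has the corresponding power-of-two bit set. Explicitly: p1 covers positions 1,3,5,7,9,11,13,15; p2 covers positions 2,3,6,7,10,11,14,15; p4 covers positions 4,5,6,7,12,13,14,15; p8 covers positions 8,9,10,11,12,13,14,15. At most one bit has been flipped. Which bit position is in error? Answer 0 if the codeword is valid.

s1: b1⊕b3⊕b5⊕b7⊕b9⊕b11⊕b13⊕b15 = 0⊕0⊕1⊕0⊕1⊕0⊕1⊕1 = 0
s2: b2⊕b3⊕b6⊕b7⊕b10⊕b11⊕b14⊕b15 = 1⊕0⊕1⊕0⊕0⊕0⊕0⊕1 = 1
s4: b4⊕b5⊕b6⊕b7⊕b12⊕b13⊕b14⊕b15 = 1⊕1⊕1⊕0⊕0⊕1⊕0⊕1 = 1
s8: b8⊕b9⊕b10⊕b11⊕b12⊕b13⊕b14⊕b15 = 0⊕1⊕0⊕0⊕0⊕1⊕0⊕1 = 1
Syndrome (s8...s1) = 1110 → position 14.

14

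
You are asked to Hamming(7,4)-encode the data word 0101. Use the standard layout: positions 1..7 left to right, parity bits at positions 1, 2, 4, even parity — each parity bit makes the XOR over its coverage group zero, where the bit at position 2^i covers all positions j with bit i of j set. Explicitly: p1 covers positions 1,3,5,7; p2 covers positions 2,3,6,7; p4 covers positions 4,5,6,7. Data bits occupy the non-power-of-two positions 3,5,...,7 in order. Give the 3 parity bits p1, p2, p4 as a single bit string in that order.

Place data bits at non-power-of-two positions: b3=0, b5=1, b6=0, b7=1.
p1 = XOR of data positions {3,5,7} = 0⊕1⊕1 = 0
p2 = XOR of data positions {3,6,7} = 0⊕0⊕1 = 1
p4 = XOR of data positions {5,6,7} = 1⊕0⊕1 = 0
Parity bits p1,p2,p4 = 010

010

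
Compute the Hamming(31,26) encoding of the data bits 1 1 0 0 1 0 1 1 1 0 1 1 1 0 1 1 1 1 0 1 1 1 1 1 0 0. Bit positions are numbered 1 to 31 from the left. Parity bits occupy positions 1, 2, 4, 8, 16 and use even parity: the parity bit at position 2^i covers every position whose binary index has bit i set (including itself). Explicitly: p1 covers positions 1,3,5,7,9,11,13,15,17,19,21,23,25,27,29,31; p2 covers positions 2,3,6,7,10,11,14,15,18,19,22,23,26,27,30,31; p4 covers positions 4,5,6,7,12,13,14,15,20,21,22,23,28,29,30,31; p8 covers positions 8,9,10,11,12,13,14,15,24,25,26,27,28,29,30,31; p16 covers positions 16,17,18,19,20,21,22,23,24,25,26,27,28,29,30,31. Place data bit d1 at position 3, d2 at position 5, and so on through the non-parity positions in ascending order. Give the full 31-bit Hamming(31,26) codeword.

0010100010111011110111101111100

Place data bits at non-power-of-two positions: b3=1, b5=1, b6=0, b7=0, b9=1, b10=0, b11=1, b12=1, b13=1, b14=0, b15=1, b17=1, b18=1, b19=0, b20=1, b21=1, b22=1, b23=1, b24=0, b25=1, b26=1, b27=1, b28=1, b29=1, b30=0, b31=0.
p1 = XOR of data positions {3,5,7,9,11,13,15,17,19,21,23,25,27,29,31} = 1⊕1⊕0⊕1⊕1⊕1⊕1⊕1⊕0⊕1⊕1⊕1⊕1⊕1⊕0 = 0
p2 = XOR of data positions {3,6,7,10,11,14,15,18,19,22,23,26,27,30,31} = 1⊕0⊕0⊕0⊕1⊕0⊕1⊕1⊕0⊕1⊕1⊕1⊕1⊕0⊕0 = 0
p4 = XOR of data positions {5,6,7,12,13,14,15,20,21,22,23,28,29,30,31} = 1⊕0⊕0⊕1⊕1⊕0⊕1⊕1⊕1⊕1⊕1⊕1⊕1⊕0⊕0 = 0
p8 = XOR of data positions {9,10,11,12,13,14,15,24,25,26,27,28,29,30,31} = 1⊕0⊕1⊕1⊕1⊕0⊕1⊕0⊕1⊕1⊕1⊕1⊕1⊕0⊕0 = 0
p16 = XOR of data positions {17,18,19,20,21,22,23,24,25,26,27,28,29,30,31} = 1⊕1⊕0⊕1⊕1⊕1⊕1⊕0⊕1⊕1⊕1⊕1⊕1⊕0⊕0 = 1
Codeword b1..b31 = 0010100010111011110111101111100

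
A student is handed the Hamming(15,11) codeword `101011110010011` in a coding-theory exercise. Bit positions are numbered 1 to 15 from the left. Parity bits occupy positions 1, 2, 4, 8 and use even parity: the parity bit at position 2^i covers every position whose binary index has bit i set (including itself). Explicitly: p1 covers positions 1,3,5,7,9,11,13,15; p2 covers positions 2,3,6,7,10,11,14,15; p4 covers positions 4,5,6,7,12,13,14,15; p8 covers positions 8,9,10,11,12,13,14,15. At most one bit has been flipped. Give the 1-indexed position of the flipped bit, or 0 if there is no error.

4

s1: b1⊕b3⊕b5⊕b7⊕b9⊕b11⊕b13⊕b15 = 1⊕1⊕1⊕1⊕0⊕1⊕0⊕1 = 0
s2: b2⊕b3⊕b6⊕b7⊕b10⊕b11⊕b14⊕b15 = 0⊕1⊕1⊕1⊕0⊕1⊕1⊕1 = 0
s4: b4⊕b5⊕b6⊕b7⊕b12⊕b13⊕b14⊕b15 = 0⊕1⊕1⊕1⊕0⊕0⊕1⊕1 = 1
s8: b8⊕b9⊕b10⊕b11⊕b12⊕b13⊕b14⊕b15 = 1⊕0⊕0⊕1⊕0⊕0⊕1⊕1 = 0
Syndrome (s8...s1) = 0100 → position 4.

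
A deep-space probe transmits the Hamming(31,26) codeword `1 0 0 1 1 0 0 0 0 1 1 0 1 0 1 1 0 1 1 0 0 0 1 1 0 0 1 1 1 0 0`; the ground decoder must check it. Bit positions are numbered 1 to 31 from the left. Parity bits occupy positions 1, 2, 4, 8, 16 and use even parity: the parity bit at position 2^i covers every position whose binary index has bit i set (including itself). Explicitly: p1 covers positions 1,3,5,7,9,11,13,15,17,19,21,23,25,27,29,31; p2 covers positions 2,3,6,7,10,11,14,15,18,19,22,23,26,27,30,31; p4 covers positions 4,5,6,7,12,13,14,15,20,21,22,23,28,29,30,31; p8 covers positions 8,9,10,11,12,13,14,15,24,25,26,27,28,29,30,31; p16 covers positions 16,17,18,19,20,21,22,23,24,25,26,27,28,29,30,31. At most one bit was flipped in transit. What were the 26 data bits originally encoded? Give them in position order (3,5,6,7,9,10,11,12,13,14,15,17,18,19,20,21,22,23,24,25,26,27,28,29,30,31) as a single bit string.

s1: b1⊕b3⊕b5⊕b7⊕b9⊕b11⊕b13⊕b15⊕b17⊕b19⊕b21⊕b23⊕b25⊕b27⊕b29⊕b31 = 1⊕0⊕1⊕0⊕0⊕1⊕1⊕1⊕0⊕1⊕0⊕1⊕0⊕1⊕1⊕0 = 1
s2: b2⊕b3⊕b6⊕b7⊕b10⊕b11⊕b14⊕b15⊕b18⊕b19⊕b22⊕b23⊕b26⊕b27⊕b30⊕b31 = 0⊕0⊕0⊕0⊕1⊕1⊕0⊕1⊕1⊕1⊕0⊕1⊕0⊕1⊕0⊕0 = 1
s4: b4⊕b5⊕b6⊕b7⊕b12⊕b13⊕b14⊕b15⊕b20⊕b21⊕b22⊕b23⊕b28⊕b29⊕b30⊕b31 = 1⊕1⊕0⊕0⊕0⊕1⊕0⊕1⊕0⊕0⊕0⊕1⊕1⊕1⊕0⊕0 = 1
s8: b8⊕b9⊕b10⊕b11⊕b12⊕b13⊕b14⊕b15⊕b24⊕b25⊕b26⊕b27⊕b28⊕b29⊕b30⊕b31 = 0⊕0⊕1⊕1⊕0⊕1⊕0⊕1⊕1⊕0⊕0⊕1⊕1⊕1⊕0⊕0 = 0
s16: b16⊕b17⊕b18⊕b19⊕b20⊕b21⊕b22⊕b23⊕b24⊕b25⊕b26⊕b27⊕b28⊕b29⊕b30⊕b31 = 1⊕0⊕1⊕1⊕0⊕0⊕0⊕1⊕1⊕0⊕0⊕1⊕1⊕1⊕0⊕0 = 0
Syndrome (s16...s1) = 00111 → position 7.
Flip bit 7: corrected codeword = 1001101001101011011000110011100
Data bits at positions 3,5,6,7,9,10,11,12,13,14,15,17,18,19,20,21,22,23,24,25,26,27,28,29,30,31: 01010110101011000110011100

01010110101011000110011100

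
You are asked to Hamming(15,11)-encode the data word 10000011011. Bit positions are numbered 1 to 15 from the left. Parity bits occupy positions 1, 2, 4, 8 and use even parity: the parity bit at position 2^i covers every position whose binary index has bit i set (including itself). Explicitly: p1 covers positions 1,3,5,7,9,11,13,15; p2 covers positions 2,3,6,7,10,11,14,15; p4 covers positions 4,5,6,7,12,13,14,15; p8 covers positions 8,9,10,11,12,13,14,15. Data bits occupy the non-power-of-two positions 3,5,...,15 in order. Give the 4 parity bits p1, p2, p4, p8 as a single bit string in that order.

Place data bits at non-power-of-two positions: b3=1, b5=0, b6=0, b7=0, b9=0, b10=0, b11=1, b12=1, b13=0, b14=1, b15=1.
p1 = XOR of data positions {3,5,7,9,11,13,15} = 1⊕0⊕0⊕0⊕1⊕0⊕1 = 1
p2 = XOR of data positions {3,6,7,10,11,14,15} = 1⊕0⊕0⊕0⊕1⊕1⊕1 = 0
p4 = XOR of data positions {5,6,7,12,13,14,15} = 0⊕0⊕0⊕1⊕0⊕1⊕1 = 1
p8 = XOR of data positions {9,10,11,12,13,14,15} = 0⊕0⊕1⊕1⊕0⊕1⊕1 = 0
Parity bits p1,p2,p4,p8 = 1010

1010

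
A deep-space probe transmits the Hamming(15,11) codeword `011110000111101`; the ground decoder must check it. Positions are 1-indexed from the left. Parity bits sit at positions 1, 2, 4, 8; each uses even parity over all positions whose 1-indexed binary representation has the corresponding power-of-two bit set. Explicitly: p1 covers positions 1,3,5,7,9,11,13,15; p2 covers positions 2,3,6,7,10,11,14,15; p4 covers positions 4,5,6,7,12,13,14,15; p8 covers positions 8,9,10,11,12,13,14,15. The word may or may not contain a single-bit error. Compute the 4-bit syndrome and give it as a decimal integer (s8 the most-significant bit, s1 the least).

s1: b1⊕b3⊕b5⊕b7⊕b9⊕b11⊕b13⊕b15 = 0⊕1⊕1⊕0⊕0⊕1⊕1⊕1 = 1
s2: b2⊕b3⊕b6⊕b7⊕b10⊕b11⊕b14⊕b15 = 1⊕1⊕0⊕0⊕1⊕1⊕0⊕1 = 1
s4: b4⊕b5⊕b6⊕b7⊕b12⊕b13⊕b14⊕b15 = 1⊕1⊕0⊕0⊕1⊕1⊕0⊕1 = 1
s8: b8⊕b9⊕b10⊕b11⊕b12⊕b13⊕b14⊕b15 = 0⊕0⊕1⊕1⊕1⊕1⊕0⊕1 = 1
Syndrome (s8...s1) = 1111 → position 15.

15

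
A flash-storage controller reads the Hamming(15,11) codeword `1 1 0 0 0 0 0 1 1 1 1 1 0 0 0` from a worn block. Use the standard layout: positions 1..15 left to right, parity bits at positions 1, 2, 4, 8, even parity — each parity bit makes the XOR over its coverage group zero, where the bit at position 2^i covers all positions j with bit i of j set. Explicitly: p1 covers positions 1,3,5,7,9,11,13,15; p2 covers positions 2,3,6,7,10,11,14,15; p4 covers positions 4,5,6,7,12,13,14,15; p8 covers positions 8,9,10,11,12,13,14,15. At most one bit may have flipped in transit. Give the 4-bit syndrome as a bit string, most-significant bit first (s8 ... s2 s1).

s1: b1⊕b3⊕b5⊕b7⊕b9⊕b11⊕b13⊕b15 = 1⊕0⊕0⊕0⊕1⊕1⊕0⊕0 = 1
s2: b2⊕b3⊕b6⊕b7⊕b10⊕b11⊕b14⊕b15 = 1⊕0⊕0⊕0⊕1⊕1⊕0⊕0 = 1
s4: b4⊕b5⊕b6⊕b7⊕b12⊕b13⊕b14⊕b15 = 0⊕0⊕0⊕0⊕1⊕0⊕0⊕0 = 1
s8: b8⊕b9⊕b10⊕b11⊕b12⊕b13⊕b14⊕b15 = 1⊕1⊕1⊕1⊕1⊕0⊕0⊕0 = 1
Syndrome (s8...s1) = 1111 → position 15.

1111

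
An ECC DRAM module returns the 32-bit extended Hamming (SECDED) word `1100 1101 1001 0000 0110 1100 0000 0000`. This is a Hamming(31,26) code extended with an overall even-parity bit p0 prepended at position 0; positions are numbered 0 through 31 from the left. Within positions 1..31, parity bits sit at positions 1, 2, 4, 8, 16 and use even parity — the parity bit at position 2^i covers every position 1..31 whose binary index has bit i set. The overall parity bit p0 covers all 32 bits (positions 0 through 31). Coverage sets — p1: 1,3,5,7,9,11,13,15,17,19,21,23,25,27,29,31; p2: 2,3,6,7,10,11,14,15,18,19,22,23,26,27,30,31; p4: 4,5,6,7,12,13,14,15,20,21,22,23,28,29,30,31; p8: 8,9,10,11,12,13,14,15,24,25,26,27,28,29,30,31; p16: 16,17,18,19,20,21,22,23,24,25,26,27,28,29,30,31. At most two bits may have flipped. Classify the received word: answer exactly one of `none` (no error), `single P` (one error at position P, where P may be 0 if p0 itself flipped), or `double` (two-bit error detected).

s1: b1⊕b3⊕b5⊕b7⊕b9⊕b11⊕b13⊕b15⊕b17⊕b19⊕b21⊕b23⊕b25⊕b27⊕b29⊕b31 = 1⊕0⊕1⊕1⊕0⊕1⊕0⊕0⊕1⊕0⊕1⊕0⊕0⊕0⊕0⊕0 = 0
s2: b2⊕b3⊕b6⊕b7⊕b10⊕b11⊕b14⊕b15⊕b18⊕b19⊕b22⊕b23⊕b26⊕b27⊕b30⊕b31 = 0⊕0⊕0⊕1⊕0⊕1⊕0⊕0⊕1⊕0⊕0⊕0⊕0⊕0⊕0⊕0 = 1
s4: b4⊕b5⊕b6⊕b7⊕b12⊕b13⊕b14⊕b15⊕b20⊕b21⊕b22⊕b23⊕b28⊕b29⊕b30⊕b31 = 1⊕1⊕0⊕1⊕0⊕0⊕0⊕0⊕1⊕1⊕0⊕0⊕0⊕0⊕0⊕0 = 1
s8: b8⊕b9⊕b10⊕b11⊕b12⊕b13⊕b14⊕b15⊕b24⊕b25⊕b26⊕b27⊕b28⊕b29⊕b30⊕b31 = 1⊕0⊕0⊕1⊕0⊕0⊕0⊕0⊕0⊕0⊕0⊕0⊕0⊕0⊕0⊕0 = 0
s16: b16⊕b17⊕b18⊕b19⊕b20⊕b21⊕b22⊕b23⊕b24⊕b25⊕b26⊕b27⊕b28⊕b29⊕b30⊕b31 = 0⊕1⊕1⊕0⊕1⊕1⊕0⊕0⊕0⊕0⊕0⊕0⊕0⊕0⊕0⊕0 = 0
Syndrome (s16...s1) = 00110 → position 6.
Overall parity (XOR of all 32 bits, including p0): 1⊕1⊕0⊕0⊕1⊕1⊕0⊕1⊕1⊕0⊕0⊕1⊕0⊕0⊕0⊕0⊕0⊕1⊕1⊕0⊕1⊕1⊕0⊕0⊕0⊕0⊕0⊕0⊕0⊕0⊕0⊕0 = 1
Overall=1, syndrome position=6 → single-bit error at position 6.

single 6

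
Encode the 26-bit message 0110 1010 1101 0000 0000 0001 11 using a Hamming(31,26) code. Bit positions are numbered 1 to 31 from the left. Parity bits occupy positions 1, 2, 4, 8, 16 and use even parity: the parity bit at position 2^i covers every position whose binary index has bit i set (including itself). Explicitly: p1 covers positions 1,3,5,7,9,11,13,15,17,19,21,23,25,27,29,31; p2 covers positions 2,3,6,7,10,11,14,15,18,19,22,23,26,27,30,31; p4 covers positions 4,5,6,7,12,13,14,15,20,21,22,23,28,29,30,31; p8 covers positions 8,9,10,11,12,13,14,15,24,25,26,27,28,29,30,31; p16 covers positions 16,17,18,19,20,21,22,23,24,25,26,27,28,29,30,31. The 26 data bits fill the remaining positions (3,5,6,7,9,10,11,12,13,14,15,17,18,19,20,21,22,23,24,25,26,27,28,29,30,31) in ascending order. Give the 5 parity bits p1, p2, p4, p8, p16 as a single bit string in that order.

Place data bits at non-power-of-two positions: b3=0, b5=1, b6=1, b7=0, b9=1, b10=0, b11=1, b12=0, b13=1, b14=1, b15=0, b17=1, b18=0, b19=0, b20=0, b21=0, b22=0, b23=0, b24=0, b25=0, b26=0, b27=0, b28=0, b29=1, b30=1, b31=1.
p1 = XOR of data positions {3,5,7,9,11,13,15,17,19,21,23,25,27,29,31} = 0⊕1⊕0⊕1⊕1⊕1⊕0⊕1⊕0⊕0⊕0⊕0⊕0⊕1⊕1 = 1
p2 = XOR of data positions {3,6,7,10,11,14,15,18,19,22,23,26,27,30,31} = 0⊕1⊕0⊕0⊕1⊕1⊕0⊕0⊕0⊕0⊕0⊕0⊕0⊕1⊕1 = 1
p4 = XOR of data positions {5,6,7,12,13,14,15,20,21,22,23,28,29,30,31} = 1⊕1⊕0⊕0⊕1⊕1⊕0⊕0⊕0⊕0⊕0⊕0⊕1⊕1⊕1 = 1
p8 = XOR of data positions {9,10,11,12,13,14,15,24,25,26,27,28,29,30,31} = 1⊕0⊕1⊕0⊕1⊕1⊕0⊕0⊕0⊕0⊕0⊕0⊕1⊕1⊕1 = 1
p16 = XOR of data positions {17,18,19,20,21,22,23,24,25,26,27,28,29,30,31} = 1⊕0⊕0⊕0⊕0⊕0⊕0⊕0⊕0⊕0⊕0⊕0⊕1⊕1⊕1 = 0
Parity bits p1,p2,p4,p8,p16 = 11110

11110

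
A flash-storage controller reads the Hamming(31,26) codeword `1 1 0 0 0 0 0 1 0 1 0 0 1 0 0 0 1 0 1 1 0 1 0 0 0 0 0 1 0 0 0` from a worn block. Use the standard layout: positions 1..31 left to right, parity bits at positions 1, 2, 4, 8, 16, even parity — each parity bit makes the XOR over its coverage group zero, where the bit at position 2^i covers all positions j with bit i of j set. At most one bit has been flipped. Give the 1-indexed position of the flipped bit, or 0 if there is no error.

16

s1: b1⊕b3⊕b5⊕b7⊕b9⊕b11⊕b13⊕b15⊕b17⊕b19⊕b21⊕b23⊕b25⊕b27⊕b29⊕b31 = 1⊕0⊕0⊕0⊕0⊕0⊕1⊕0⊕1⊕1⊕0⊕0⊕0⊕0⊕0⊕0 = 0
s2: b2⊕b3⊕b6⊕b7⊕b10⊕b11⊕b14⊕b15⊕b18⊕b19⊕b22⊕b23⊕b26⊕b27⊕b30⊕b31 = 1⊕0⊕0⊕0⊕1⊕0⊕0⊕0⊕0⊕1⊕1⊕0⊕0⊕0⊕0⊕0 = 0
s4: b4⊕b5⊕b6⊕b7⊕b12⊕b13⊕b14⊕b15⊕b20⊕b21⊕b22⊕b23⊕b28⊕b29⊕b30⊕b31 = 0⊕0⊕0⊕0⊕0⊕1⊕0⊕0⊕1⊕0⊕1⊕0⊕1⊕0⊕0⊕0 = 0
s8: b8⊕b9⊕b10⊕b11⊕b12⊕b13⊕b14⊕b15⊕b24⊕b25⊕b26⊕b27⊕b28⊕b29⊕b30⊕b31 = 1⊕0⊕1⊕0⊕0⊕1⊕0⊕0⊕0⊕0⊕0⊕0⊕1⊕0⊕0⊕0 = 0
s16: b16⊕b17⊕b18⊕b19⊕b20⊕b21⊕b22⊕b23⊕b24⊕b25⊕b26⊕b27⊕b28⊕b29⊕b30⊕b31 = 0⊕1⊕0⊕1⊕1⊕0⊕1⊕0⊕0⊕0⊕0⊕0⊕1⊕0⊕0⊕0 = 1
Syndrome (s16...s1) = 10000 → position 16.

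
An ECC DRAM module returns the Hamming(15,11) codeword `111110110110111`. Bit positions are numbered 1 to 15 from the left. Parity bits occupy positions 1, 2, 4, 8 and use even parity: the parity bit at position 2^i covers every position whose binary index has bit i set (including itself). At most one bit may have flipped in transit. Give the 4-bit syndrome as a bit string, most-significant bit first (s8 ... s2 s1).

0011

s1: b1⊕b3⊕b5⊕b7⊕b9⊕b11⊕b13⊕b15 = 1⊕1⊕1⊕1⊕0⊕1⊕1⊕1 = 1
s2: b2⊕b3⊕b6⊕b7⊕b10⊕b11⊕b14⊕b15 = 1⊕1⊕0⊕1⊕1⊕1⊕1⊕1 = 1
s4: b4⊕b5⊕b6⊕b7⊕b12⊕b13⊕b14⊕b15 = 1⊕1⊕0⊕1⊕0⊕1⊕1⊕1 = 0
s8: b8⊕b9⊕b10⊕b11⊕b12⊕b13⊕b14⊕b15 = 1⊕0⊕1⊕1⊕0⊕1⊕1⊕1 = 0
Syndrome (s8...s1) = 0011 → position 3.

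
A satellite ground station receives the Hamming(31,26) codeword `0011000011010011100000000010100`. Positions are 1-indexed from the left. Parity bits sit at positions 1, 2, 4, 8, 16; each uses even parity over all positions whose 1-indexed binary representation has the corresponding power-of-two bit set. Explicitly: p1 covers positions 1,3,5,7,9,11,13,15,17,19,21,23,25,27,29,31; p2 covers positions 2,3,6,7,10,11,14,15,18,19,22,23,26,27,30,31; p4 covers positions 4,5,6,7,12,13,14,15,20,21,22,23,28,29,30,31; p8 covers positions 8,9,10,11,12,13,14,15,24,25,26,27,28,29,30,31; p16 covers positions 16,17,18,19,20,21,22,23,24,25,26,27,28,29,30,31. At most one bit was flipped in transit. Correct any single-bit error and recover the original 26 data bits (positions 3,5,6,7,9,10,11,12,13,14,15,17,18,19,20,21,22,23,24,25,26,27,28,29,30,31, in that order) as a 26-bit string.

s1: b1⊕b3⊕b5⊕b7⊕b9⊕b11⊕b13⊕b15⊕b17⊕b19⊕b21⊕b23⊕b25⊕b27⊕b29⊕b31 = 0⊕1⊕0⊕0⊕1⊕0⊕0⊕1⊕1⊕0⊕0⊕0⊕0⊕1⊕1⊕0 = 0
s2: b2⊕b3⊕b6⊕b7⊕b10⊕b11⊕b14⊕b15⊕b18⊕b19⊕b22⊕b23⊕b26⊕b27⊕b30⊕b31 = 0⊕1⊕0⊕0⊕1⊕0⊕0⊕1⊕0⊕0⊕0⊕0⊕0⊕1⊕0⊕0 = 0
s4: b4⊕b5⊕b6⊕b7⊕b12⊕b13⊕b14⊕b15⊕b20⊕b21⊕b22⊕b23⊕b28⊕b29⊕b30⊕b31 = 1⊕0⊕0⊕0⊕1⊕0⊕0⊕1⊕0⊕0⊕0⊕0⊕0⊕1⊕0⊕0 = 0
s8: b8⊕b9⊕b10⊕b11⊕b12⊕b13⊕b14⊕b15⊕b24⊕b25⊕b26⊕b27⊕b28⊕b29⊕b30⊕b31 = 0⊕1⊕1⊕0⊕1⊕0⊕0⊕1⊕0⊕0⊕0⊕1⊕0⊕1⊕0⊕0 = 0
s16: b16⊕b17⊕b18⊕b19⊕b20⊕b21⊕b22⊕b23⊕b24⊕b25⊕b26⊕b27⊕b28⊕b29⊕b30⊕b31 = 1⊕1⊕0⊕0⊕0⊕0⊕0⊕0⊕0⊕0⊕0⊕1⊕0⊕1⊕0⊕0 = 0
Syndrome (s16...s1) = 00000 → position 0 (no error).
No correction needed.
Data bits at positions 3,5,6,7,9,10,11,12,13,14,15,17,18,19,20,21,22,23,24,25,26,27,28,29,30,31: 10001101001100000000010100

10001101001100000000010100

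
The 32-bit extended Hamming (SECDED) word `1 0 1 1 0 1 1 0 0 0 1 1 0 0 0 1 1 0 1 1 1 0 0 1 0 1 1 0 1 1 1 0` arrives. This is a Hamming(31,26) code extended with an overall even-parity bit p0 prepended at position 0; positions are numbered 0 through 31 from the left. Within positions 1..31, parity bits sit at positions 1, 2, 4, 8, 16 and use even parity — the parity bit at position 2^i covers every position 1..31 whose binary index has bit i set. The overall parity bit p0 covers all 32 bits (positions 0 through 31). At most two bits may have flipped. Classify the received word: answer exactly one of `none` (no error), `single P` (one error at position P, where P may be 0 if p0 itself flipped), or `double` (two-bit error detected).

s1: b1⊕b3⊕b5⊕b7⊕b9⊕b11⊕b13⊕b15⊕b17⊕b19⊕b21⊕b23⊕b25⊕b27⊕b29⊕b31 = 0⊕1⊕1⊕0⊕0⊕1⊕0⊕1⊕0⊕1⊕0⊕1⊕1⊕0⊕1⊕0 = 0
s2: b2⊕b3⊕b6⊕b7⊕b10⊕b11⊕b14⊕b15⊕b18⊕b19⊕b22⊕b23⊕b26⊕b27⊕b30⊕b31 = 1⊕1⊕1⊕0⊕1⊕1⊕0⊕1⊕1⊕1⊕0⊕1⊕1⊕0⊕1⊕0 = 1
s4: b4⊕b5⊕b6⊕b7⊕b12⊕b13⊕b14⊕b15⊕b20⊕b21⊕b22⊕b23⊕b28⊕b29⊕b30⊕b31 = 0⊕1⊕1⊕0⊕0⊕0⊕0⊕1⊕1⊕0⊕0⊕1⊕1⊕1⊕1⊕0 = 0
s8: b8⊕b9⊕b10⊕b11⊕b12⊕b13⊕b14⊕b15⊕b24⊕b25⊕b26⊕b27⊕b28⊕b29⊕b30⊕b31 = 0⊕0⊕1⊕1⊕0⊕0⊕0⊕1⊕0⊕1⊕1⊕0⊕1⊕1⊕1⊕0 = 0
s16: b16⊕b17⊕b18⊕b19⊕b20⊕b21⊕b22⊕b23⊕b24⊕b25⊕b26⊕b27⊕b28⊕b29⊕b30⊕b31 = 1⊕0⊕1⊕1⊕1⊕0⊕0⊕1⊕0⊕1⊕1⊕0⊕1⊕1⊕1⊕0 = 0
Syndrome (s16...s1) = 00010 → position 2.
Overall parity (XOR of all 32 bits, including p0): 1⊕0⊕1⊕1⊕0⊕1⊕1⊕0⊕0⊕0⊕1⊕1⊕0⊕0⊕0⊕1⊕1⊕0⊕1⊕1⊕1⊕0⊕0⊕1⊕0⊕1⊕1⊕0⊕1⊕1⊕1⊕0 = 0
Overall=0, syndrome position=2 → double-bit error detected (uncorrectable).

double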